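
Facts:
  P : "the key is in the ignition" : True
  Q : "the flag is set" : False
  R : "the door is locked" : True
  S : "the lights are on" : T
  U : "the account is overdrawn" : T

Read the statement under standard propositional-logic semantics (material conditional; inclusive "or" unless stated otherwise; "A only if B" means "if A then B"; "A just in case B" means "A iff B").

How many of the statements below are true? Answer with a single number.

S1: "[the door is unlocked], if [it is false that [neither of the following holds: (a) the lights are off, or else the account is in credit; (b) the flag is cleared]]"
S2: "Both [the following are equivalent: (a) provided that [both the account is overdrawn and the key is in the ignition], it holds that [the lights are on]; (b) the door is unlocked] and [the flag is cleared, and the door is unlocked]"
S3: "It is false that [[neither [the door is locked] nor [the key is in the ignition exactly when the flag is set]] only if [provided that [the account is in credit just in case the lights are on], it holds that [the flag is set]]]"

0

S1: In symbols: ¬((¬S ∨ ¬U) ↓ ¬Q) → ¬R

¬S = ¬T = F
¬U = ¬T = F
¬S ∨ ¬U = F ∨ F = F
¬Q = ¬F = T
(¬S ∨ ¬U) ↓ ¬Q = F ↓ T = F
¬((¬S ∨ ¬U) ↓ ¬Q) = ¬F = T
¬R = ¬T = F
¬((¬S ∨ ¬U) ↓ ¬Q) → ¬R = T → F = F
So S1 is false.

S2: Formalization: (((U ∧ P) → S) ↔ ¬R) ∧ (¬Q ∧ ¬R)

U ∧ P = T ∧ T = T
(U ∧ P) → S = T → T = T
¬R = ¬T = F
((U ∧ P) → S) ↔ ¬R = T ↔ F = F
¬Q = ¬F = T
¬R = ¬T = F
¬Q ∧ ¬R = T ∧ F = F
(((U ∧ P) → S) ↔ ¬R) ∧ (¬Q ∧ ¬R) = F ∧ F = F
Thus S2 is false.

S3: Formalization: ¬((R ↓ (P ↔ Q)) → ((¬U ↔ S) → Q))

P ↔ Q = T ↔ F = F
R ↓ (P ↔ Q) = T ↓ F = F
¬U = ¬T = F
¬U ↔ S = F ↔ T = F
(¬U ↔ S) → Q = F → F = T
(R ↓ (P ↔ Q)) → ((¬U ↔ S) → Q) = F → T = T
¬((R ↓ (P ↔ Q)) → ((¬U ↔ S) → Q)) = ¬T = F
Thus S3 is false.

True statements: 0 (none).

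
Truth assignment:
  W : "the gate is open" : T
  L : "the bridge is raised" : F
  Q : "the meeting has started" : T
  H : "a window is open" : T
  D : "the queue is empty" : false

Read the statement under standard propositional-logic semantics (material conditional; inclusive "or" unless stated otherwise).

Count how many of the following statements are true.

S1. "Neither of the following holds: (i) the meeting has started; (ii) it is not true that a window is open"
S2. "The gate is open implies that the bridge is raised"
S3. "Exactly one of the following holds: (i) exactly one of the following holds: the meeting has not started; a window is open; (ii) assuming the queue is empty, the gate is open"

0

S1: In symbols: Q nor ~H

~H = ~T = F
Q nor ~H = T nor F = F
So S1 is false.

S2: This is W -> L.

W -> L = T -> F = F
Hence S2 is false.

S3: Formalization: (~Q xor H) xor (D -> W)

~Q = ~T = F
~Q xor H = F xor T = T
D -> W = F -> T = T
(~Q xor H) xor (D -> W) = T xor T = F
Thus S3 is false.

Count: 0.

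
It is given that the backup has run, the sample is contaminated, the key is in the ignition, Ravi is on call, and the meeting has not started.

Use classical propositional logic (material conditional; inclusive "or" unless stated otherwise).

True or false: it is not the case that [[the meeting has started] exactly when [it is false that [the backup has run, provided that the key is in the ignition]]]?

False.

Let V = "the meeting has started" (False), W = "the key is in the ignition" (True), G = "the backup has run" (True).
Formalization: not (V iff not (W -> G))

W -> G = True -> True = True
not (W -> G) = not True = False
V iff not (W -> G) = False iff False = True
not (V iff not (W -> G)) = not True = False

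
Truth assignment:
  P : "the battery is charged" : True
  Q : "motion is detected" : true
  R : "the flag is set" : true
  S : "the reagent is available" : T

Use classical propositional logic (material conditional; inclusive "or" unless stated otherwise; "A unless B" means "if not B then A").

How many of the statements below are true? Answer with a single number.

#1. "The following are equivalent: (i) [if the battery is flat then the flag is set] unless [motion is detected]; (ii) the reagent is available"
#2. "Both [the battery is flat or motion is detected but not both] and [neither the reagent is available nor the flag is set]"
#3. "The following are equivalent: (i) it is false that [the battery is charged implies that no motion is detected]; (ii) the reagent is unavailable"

#1: Parsed as ((~P -> R) | Q) <-> S

~P = ~T = F
~P -> R = F -> T = T
(~P -> R) | Q = T | T = T
((~P -> R) | Q) <-> S = T <-> T = T
Hence #1 is true.

#2: Formalization: (~P xor Q) & (S nor R)

~P = ~T = F
~P xor Q = F xor T = T
S nor R = T nor T = F
(~P xor Q) & (S nor R) = T & F = F
Hence #2 is false.

#3: Parsed as ~(P -> ~Q) <-> ~S

~Q = ~T = F
P -> ~Q = T -> F = F
~(P -> ~Q) = ~F = T
~S = ~T = F
~(P -> ~Q) <-> ~S = T <-> F = F
Thus #3 is false.

True statements: 1 (#1).

1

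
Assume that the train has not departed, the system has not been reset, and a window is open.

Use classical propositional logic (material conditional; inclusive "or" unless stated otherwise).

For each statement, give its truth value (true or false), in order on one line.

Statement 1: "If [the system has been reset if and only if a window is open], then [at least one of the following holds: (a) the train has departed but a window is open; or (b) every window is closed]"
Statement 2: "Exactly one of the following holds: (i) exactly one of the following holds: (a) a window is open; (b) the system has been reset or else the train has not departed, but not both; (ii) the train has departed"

Statement 1 True; Statement 2 False

Let Q = "the system has been reset" (F), R = "a window is open" (T), P = "the train has departed" (F).

Statement 1: Formalization: (Q ↔ R) → ((P ∧ R) ∨ ¬R)

Q ↔ R = F ↔ T = F
P ∧ R = F ∧ T = F
¬R = ¬T = F
(P ∧ R) ∨ ¬R = F ∨ F = F
(Q ↔ R) → ((P ∧ R) ∨ ¬R) = F → F = T
Hence Statement 1 is true.

Statement 2: Parsed as (R ⊕ (Q ⊕ ¬P)) ⊕ P

¬P = ¬F = T
Q ⊕ ¬P = F ⊕ T = T
R ⊕ (Q ⊕ ¬P) = T ⊕ T = F
(R ⊕ (Q ⊕ ¬P)) ⊕ P = F ⊕ F = F
So Statement 2 is false.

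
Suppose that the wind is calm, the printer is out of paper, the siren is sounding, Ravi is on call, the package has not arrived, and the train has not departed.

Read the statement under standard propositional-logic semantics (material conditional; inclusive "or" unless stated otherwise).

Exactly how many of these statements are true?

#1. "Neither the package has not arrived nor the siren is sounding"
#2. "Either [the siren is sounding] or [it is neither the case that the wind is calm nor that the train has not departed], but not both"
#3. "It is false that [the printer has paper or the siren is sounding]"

1

Let U = "the package has arrived" (F), R = "the siren is sounding" (T), P = "the wind is strong" (F), V = "the train has departed" (F), Q = "the printer has paper" (F).

#1: Formalization: ~U nor R

~U = ~F = T
~U nor R = T nor T = F
Hence #1 is false.

#2: Parsed as R xor (~P nor ~V)

~P = ~F = T
~V = ~F = T
~P nor ~V = T nor T = F
R xor (~P nor ~V) = T xor F = T
Thus #2 is true.

#3: Parsed as ~(Q | R)

Q | R = F | T = T
~(Q | R) = ~T = F
Hence #3 is false.

Count: 1.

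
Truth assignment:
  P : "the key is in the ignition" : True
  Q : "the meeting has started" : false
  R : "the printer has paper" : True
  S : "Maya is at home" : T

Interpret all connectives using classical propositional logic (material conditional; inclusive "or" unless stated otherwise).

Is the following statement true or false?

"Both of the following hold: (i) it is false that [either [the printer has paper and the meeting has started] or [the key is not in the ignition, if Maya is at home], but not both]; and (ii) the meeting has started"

The statement is false.

Values: R=T, Q=F, S=T, P=T.
Parsed as ¬((R ∧ Q) ⊕ (S → ¬P)) ∧ Q

R ∧ Q = T ∧ F = F
¬P = ¬T = F
S → ¬P = T → F = F
(R ∧ Q) ⊕ (S → ¬P) = F ⊕ F = F
¬((R ∧ Q) ⊕ (S → ¬P)) = ¬F = T
¬((R ∧ Q) ⊕ (S → ¬P)) ∧ Q = T ∧ F = F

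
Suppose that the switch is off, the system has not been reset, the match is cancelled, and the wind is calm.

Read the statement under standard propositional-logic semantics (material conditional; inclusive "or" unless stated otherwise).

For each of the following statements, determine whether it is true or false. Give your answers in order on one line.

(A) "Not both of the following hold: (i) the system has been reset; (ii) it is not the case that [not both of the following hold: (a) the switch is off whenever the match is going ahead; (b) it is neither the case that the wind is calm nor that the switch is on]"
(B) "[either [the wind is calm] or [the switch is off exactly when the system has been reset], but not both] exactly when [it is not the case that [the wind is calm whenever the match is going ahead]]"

Let M = "the system has been reset" (F), R = "the match is cancelled" (T), G = "the switch is on" (F), D = "the wind is strong" (F).

(A): Formalization: M ↑ ¬((¬R → ¬G) ↑ (¬D ↓ G))

¬R = ¬T = F
¬G = ¬F = T
¬R → ¬G = F → T = T
¬D = ¬F = T
¬D ↓ G = T ↓ F = F
(¬R → ¬G) ↑ (¬D ↓ G) = T ↑ F = T
¬((¬R → ¬G) ↑ (¬D ↓ G)) = ¬T = F
M ↑ ¬((¬R → ¬G) ↑ (¬D ↓ G)) = F ↑ F = T
Hence (A) is true.

(B): Parsed as (¬D ⊕ (¬G ↔ M)) ↔ ¬(¬R → ¬D)

¬D = ¬F = T
¬G = ¬F = T
¬G ↔ M = T ↔ F = F
¬D ⊕ (¬G ↔ M) = T ⊕ F = T
¬R = ¬T = F
¬D = ¬F = T
¬R → ¬D = F → T = T
¬(¬R → ¬D) = ¬T = F
(¬D ⊕ (¬G ↔ M)) ↔ ¬(¬R → ¬D) = T ↔ F = F
Hence (B) is false.

(A) T; (B) F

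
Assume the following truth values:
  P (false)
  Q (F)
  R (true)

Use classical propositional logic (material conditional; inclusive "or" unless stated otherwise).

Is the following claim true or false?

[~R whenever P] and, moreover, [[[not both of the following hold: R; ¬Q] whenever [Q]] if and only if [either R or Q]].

True

In symbols: (P → ¬R) ∧ ((Q → (R ↑ ¬Q)) ↔ (R ∨ Q))

¬R = ¬T = F
P → ¬R = F → F = T
¬Q = ¬F = T
R ↑ ¬Q = T ↑ T = F
Q → (R ↑ ¬Q) = F → F = T
R ∨ Q = T ∨ F = T
(Q → (R ↑ ¬Q)) ↔ (R ∨ Q) = T ↔ T = T
(P → ¬R) ∧ ((Q → (R ↑ ¬Q)) ↔ (R ∨ Q)) = T ∧ T = T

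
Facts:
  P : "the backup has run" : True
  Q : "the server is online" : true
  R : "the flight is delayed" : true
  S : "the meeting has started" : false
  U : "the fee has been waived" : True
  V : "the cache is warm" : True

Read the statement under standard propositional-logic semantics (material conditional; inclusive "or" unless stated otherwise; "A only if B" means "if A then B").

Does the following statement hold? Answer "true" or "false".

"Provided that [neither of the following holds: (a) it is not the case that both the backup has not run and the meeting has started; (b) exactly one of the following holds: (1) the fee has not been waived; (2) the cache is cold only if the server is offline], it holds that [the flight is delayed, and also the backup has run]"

In symbols: ((~P nand S) nor (~U xor (~V -> ~Q))) -> (R & P)

~P = ~T = F
~P nand S = F nand F = T
~U = ~T = F
~V = ~T = F
~Q = ~T = F
~V -> ~Q = F -> F = T
~U xor (~V -> ~Q) = F xor T = T
(~P nand S) nor (~U xor (~V -> ~Q)) = T nor T = F
R & P = T & T = T
((~P nand S) nor (~U xor (~V -> ~Q))) -> (R & P) = F -> T = T

True.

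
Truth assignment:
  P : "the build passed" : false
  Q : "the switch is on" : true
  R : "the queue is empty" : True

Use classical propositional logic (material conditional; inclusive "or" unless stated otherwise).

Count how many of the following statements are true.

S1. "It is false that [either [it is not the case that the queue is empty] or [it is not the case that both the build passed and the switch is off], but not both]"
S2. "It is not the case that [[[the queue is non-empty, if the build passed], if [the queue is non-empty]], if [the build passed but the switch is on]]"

0

S1: Parsed as not (not R xor (P nand not Q))

not R = not True = False
not Q = not True = False
P nand not Q = False nand False = True
not R xor (P nand not Q) = False xor True = True
not (not R xor (P nand not Q)) = not True = False
So S1 is false.

S2: In symbols: not ((P and Q) -> (not R -> (P -> not R)))

P and Q = False and True = False
not R = not True = False
not R = not True = False
P -> not R = False -> False = True
not R -> (P -> not R) = False -> True = True
(P and Q) -> (not R -> (P -> not R)) = False -> True = True
not ((P and Q) -> (not R -> (P -> not R))) = not True = False
Thus S2 is false.

0 of the 2 statements are true (none).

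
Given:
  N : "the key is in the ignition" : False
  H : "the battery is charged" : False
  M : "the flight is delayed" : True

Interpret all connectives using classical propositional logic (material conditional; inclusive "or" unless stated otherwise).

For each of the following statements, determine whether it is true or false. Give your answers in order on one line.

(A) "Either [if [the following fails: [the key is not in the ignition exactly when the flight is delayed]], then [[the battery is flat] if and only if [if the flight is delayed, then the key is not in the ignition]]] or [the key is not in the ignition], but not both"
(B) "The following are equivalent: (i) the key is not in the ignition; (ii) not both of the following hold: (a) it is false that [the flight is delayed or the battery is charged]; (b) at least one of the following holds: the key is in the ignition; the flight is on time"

(A): This is (~(~N <-> M) -> (~H <-> (M -> ~N))) xor ~N.

~N = ~F = T
~N <-> M = T <-> T = T
~(~N <-> M) = ~T = F
~H = ~F = T
~N = ~F = T
M -> ~N = T -> T = T
~H <-> (M -> ~N) = T <-> T = T
~(~N <-> M) -> (~H <-> (M -> ~N)) = F -> T = T
~N = ~F = T
(~(~N <-> M) -> (~H <-> (M -> ~N))) xor ~N = T xor T = F
Hence (A) is false.

(B): This is ~N <-> (~(M | H) nand (N | ~M)).

~N = ~F = T
M | H = T | F = T
~(M | H) = ~T = F
~M = ~T = F
N | ~M = F | F = F
~(M | H) nand (N | ~M) = F nand F = T
~N <-> (~(M | H) nand (N | ~M)) = T <-> T = T
Hence (B) is true.

(A) False; (B) True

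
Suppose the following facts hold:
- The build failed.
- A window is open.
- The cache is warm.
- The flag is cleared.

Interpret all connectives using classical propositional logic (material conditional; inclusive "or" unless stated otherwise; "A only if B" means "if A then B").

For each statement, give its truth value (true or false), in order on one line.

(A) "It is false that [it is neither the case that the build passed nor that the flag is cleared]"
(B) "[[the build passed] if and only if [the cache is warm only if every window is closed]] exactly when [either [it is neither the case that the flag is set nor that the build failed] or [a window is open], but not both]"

Let P = "the build passed" (F), S = "the flag is set" (F), R = "the cache is warm" (T), Q = "a window is open" (T).

(A): Formalization: ~(P nor ~S)

~S = ~F = T
P nor ~S = F nor T = F
~(P nor ~S) = ~F = T
Thus (A) is true.

(B): In symbols: (P <-> (R -> ~Q)) <-> ((S nor ~P) xor Q)

~Q = ~T = F
R -> ~Q = T -> F = F
P <-> (R -> ~Q) = F <-> F = T
~P = ~F = T
S nor ~P = F nor T = F
(S nor ~P) xor Q = F xor T = T
(P <-> (R -> ~Q)) <-> ((S nor ~P) xor Q) = T <-> T = T
Thus (B) is true.

(A) True / (B) True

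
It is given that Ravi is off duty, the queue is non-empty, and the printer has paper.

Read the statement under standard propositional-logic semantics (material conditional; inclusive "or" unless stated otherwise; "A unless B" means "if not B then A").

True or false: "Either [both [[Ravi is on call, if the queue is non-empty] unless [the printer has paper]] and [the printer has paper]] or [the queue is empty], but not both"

true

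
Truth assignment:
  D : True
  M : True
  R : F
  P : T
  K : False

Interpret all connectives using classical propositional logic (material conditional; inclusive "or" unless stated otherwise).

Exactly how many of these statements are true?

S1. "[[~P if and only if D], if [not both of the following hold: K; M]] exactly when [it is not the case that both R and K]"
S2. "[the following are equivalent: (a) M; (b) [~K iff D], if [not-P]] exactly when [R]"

S1: In symbols: ((K ↑ M) → (¬P ↔ D)) ↔ (R ↑ K)

K ↑ M = F ↑ T = T
¬P = ¬T = F
¬P ↔ D = F ↔ T = F
(K ↑ M) → (¬P ↔ D) = T → F = F
R ↑ K = F ↑ F = T
((K ↑ M) → (¬P ↔ D)) ↔ (R ↑ K) = F ↔ T = F
Thus S1 is false.

S2: Parsed as (M ↔ (¬P → (¬K ↔ D))) ↔ R

¬P = ¬T = F
¬K = ¬F = T
¬K ↔ D = T ↔ T = T
¬P → (¬K ↔ D) = F → T = T
M ↔ (¬P → (¬K ↔ D)) = T ↔ T = T
(M ↔ (¬P → (¬K ↔ D))) ↔ R = T ↔ F = F
Hence S2 is false.

True statements: 0 (none).

0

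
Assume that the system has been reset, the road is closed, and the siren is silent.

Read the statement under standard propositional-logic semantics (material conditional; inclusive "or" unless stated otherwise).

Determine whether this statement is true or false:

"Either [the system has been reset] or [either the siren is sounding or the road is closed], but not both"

Let W = "the system has been reset" (T), H = "the siren is sounding" (F), K = "the road is closed" (T).
In symbols: W xor (H | K)

H | K = F | T = T
W xor (H | K) = T xor T = F

False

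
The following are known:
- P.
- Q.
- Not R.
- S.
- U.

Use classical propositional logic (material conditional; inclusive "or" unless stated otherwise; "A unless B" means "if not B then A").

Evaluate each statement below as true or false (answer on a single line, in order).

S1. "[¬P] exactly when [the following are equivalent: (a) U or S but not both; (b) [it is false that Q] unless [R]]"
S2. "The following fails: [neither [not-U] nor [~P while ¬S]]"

S1 false; S2 false

S1: In symbols: ¬P ↔ ((U ⊕ S) ↔ (¬Q ∨ R))

¬P = ¬T = F
U ⊕ S = T ⊕ T = F
¬Q = ¬T = F
¬Q ∨ R = F ∨ F = F
(U ⊕ S) ↔ (¬Q ∨ R) = F ↔ F = T
¬P ↔ ((U ⊕ S) ↔ (¬Q ∨ R)) = F ↔ T = F
Hence S1 is false.

S2: Formalization: ¬(¬U ↓ (¬P ∧ ¬S))

¬U = ¬T = F
¬P = ¬T = F
¬S = ¬T = F
¬P ∧ ¬S = F ∧ F = F
¬U ↓ (¬P ∧ ¬S) = F ↓ F = T
¬(¬U ↓ (¬P ∧ ¬S)) = ¬T = F
Thus S2 is false.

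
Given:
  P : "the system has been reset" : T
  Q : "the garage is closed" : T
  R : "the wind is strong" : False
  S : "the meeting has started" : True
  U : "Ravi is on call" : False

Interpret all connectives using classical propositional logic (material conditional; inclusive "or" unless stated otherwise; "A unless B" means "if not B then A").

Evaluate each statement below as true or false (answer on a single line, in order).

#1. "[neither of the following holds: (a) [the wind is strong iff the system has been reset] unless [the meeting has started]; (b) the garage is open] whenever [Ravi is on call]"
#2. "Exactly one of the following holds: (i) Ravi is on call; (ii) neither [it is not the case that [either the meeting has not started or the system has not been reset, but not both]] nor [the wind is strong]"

#1 T; #2 F

#1: This is U → (((R ↔ P) ∨ S) ↓ ¬Q).

R ↔ P = F ↔ T = F
(R ↔ P) ∨ S = F ∨ T = T
¬Q = ¬T = F
((R ↔ P) ∨ S) ↓ ¬Q = T ↓ F = F
U → (((R ↔ P) ∨ S) ↓ ¬Q) = F → F = T
Hence #1 is true.

#2: In symbols: U ⊕ (¬(¬S ⊕ ¬P) ↓ R)

¬S = ¬T = F
¬P = ¬T = F
¬S ⊕ ¬P = F ⊕ F = F
¬(¬S ⊕ ¬P) = ¬F = T
¬(¬S ⊕ ¬P) ↓ R = T ↓ F = F
U ⊕ (¬(¬S ⊕ ¬P) ↓ R) = F ⊕ F = F
Hence #2 is false.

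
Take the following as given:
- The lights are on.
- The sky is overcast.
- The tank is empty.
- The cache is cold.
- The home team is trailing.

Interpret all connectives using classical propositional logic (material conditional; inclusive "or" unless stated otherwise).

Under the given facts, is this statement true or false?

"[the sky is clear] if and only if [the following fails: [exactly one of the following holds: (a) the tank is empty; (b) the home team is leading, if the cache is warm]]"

False

Let W = "the sky is overcast" (True), N = "the tank is full" (False), U = "the cache is warm" (False), V = "the home team is leading" (False).
Formalization: not W iff not (not N xor (U -> V))

not W = not True = False
not N = not False = True
U -> V = False -> False = True
not N xor (U -> V) = True xor True = False
not (not N xor (U -> V)) = not False = True
not W iff not (not N xor (U -> V)) = False iff True = False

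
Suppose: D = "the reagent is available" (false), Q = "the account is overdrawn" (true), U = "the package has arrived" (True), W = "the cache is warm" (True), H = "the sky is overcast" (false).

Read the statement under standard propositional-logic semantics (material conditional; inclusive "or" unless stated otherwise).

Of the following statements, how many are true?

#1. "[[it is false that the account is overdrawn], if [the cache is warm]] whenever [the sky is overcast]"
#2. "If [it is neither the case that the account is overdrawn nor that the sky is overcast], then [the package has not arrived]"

#1: In symbols: H → (W → ¬Q)

¬Q = ¬T = F
W → ¬Q = T → F = F
H → (W → ¬Q) = F → F = T
Hence #1 is true.

#2: Formalization: (Q ↓ H) → ¬U

Q ↓ H = T ↓ F = F
¬U = ¬T = F
(Q ↓ H) → ¬U = F → F = T
Hence #2 is true.

True statements: 2 (#1, #2).

2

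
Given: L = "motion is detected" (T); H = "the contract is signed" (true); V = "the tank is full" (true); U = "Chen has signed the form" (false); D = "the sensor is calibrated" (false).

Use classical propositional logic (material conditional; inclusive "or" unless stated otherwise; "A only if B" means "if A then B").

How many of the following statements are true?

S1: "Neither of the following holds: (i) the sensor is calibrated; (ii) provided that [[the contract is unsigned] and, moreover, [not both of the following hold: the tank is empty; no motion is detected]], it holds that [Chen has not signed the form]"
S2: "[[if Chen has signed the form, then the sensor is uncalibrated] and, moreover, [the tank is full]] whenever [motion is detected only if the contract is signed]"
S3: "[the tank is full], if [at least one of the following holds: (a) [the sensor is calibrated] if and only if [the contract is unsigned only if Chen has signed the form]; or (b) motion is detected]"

2

S1: Parsed as D nor ((~H & (~V nand ~L)) -> ~U)

~H = ~T = F
~V = ~T = F
~L = ~T = F
~V nand ~L = F nand F = T
~H & (~V nand ~L) = F & T = F
~U = ~F = T
(~H & (~V nand ~L)) -> ~U = F -> T = T
D nor ((~H & (~V nand ~L)) -> ~U) = F nor T = F
Hence S1 is false.

S2: In symbols: (L -> H) -> ((U -> ~D) & V)

L -> H = T -> T = T
~D = ~F = T
U -> ~D = F -> T = T
(U -> ~D) & V = T & T = T
(L -> H) -> ((U -> ~D) & V) = T -> T = T
So S2 is true.

S3: This is ((D <-> (~H -> U)) | L) -> V.

~H = ~T = F
~H -> U = F -> F = T
D <-> (~H -> U) = F <-> T = F
(D <-> (~H -> U)) | L = F | T = T
((D <-> (~H -> U)) | L) -> V = T -> T = T
So S3 is true.

2 of the 3 statements are true (S2, S3).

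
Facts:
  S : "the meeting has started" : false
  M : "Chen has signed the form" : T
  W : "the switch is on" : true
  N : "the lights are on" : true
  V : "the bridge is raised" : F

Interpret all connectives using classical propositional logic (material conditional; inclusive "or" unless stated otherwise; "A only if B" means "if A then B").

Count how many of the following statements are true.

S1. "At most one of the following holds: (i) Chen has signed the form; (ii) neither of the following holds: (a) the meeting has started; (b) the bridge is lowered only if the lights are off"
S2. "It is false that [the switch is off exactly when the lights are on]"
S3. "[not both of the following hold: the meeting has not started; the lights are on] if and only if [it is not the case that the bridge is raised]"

S1: Parsed as M ↑ (S ↓ (¬V → ¬N))

¬V = ¬F = T
¬N = ¬T = F
¬V → ¬N = T → F = F
S ↓ (¬V → ¬N) = F ↓ F = T
M ↑ (S ↓ (¬V → ¬N)) = T ↑ T = F
Hence S1 is false.

S2: Parsed as ¬(¬W ↔ N)

¬W = ¬T = F
¬W ↔ N = F ↔ T = F
¬(¬W ↔ N) = ¬F = T
Thus S2 is true.

S3: In symbols: (¬S ↑ N) ↔ ¬V

¬S = ¬F = T
¬S ↑ N = T ↑ T = F
¬V = ¬F = T
(¬S ↑ N) ↔ ¬V = F ↔ T = F
So S3 is false.

1 of the 3 statements is true (S2).

1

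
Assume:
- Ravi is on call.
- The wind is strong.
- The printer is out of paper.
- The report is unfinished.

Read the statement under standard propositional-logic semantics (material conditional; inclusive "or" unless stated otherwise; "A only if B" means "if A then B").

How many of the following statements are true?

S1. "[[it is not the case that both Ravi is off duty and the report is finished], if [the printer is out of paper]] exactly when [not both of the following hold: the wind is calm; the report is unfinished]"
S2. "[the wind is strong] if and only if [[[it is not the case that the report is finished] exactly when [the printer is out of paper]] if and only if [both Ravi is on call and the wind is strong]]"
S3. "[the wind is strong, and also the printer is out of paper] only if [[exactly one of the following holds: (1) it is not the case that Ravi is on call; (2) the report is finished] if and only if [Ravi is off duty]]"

3

Let R = "the printer has paper" (F), P = "Ravi is on call" (T), S = "the report is finished" (F), Q = "the wind is strong" (T).

S1: In symbols: (~R -> (~P nand S)) <-> (~Q nand ~S)

~R = ~F = T
~P = ~T = F
~P nand S = F nand F = T
~R -> (~P nand S) = T -> T = T
~Q = ~T = F
~S = ~F = T
~Q nand ~S = F nand T = T
(~R -> (~P nand S)) <-> (~Q nand ~S) = T <-> T = T
So S1 is true.

S2: This is Q <-> ((~S <-> ~R) <-> (P & Q)).

~S = ~F = T
~R = ~F = T
~S <-> ~R = T <-> T = T
P & Q = T & T = T
(~S <-> ~R) <-> (P & Q) = T <-> T = T
Q <-> ((~S <-> ~R) <-> (P & Q)) = T <-> T = T
Thus S2 is true.

S3: Parsed as (Q & ~R) -> ((~P xor S) <-> ~P)

~R = ~F = T
Q & ~R = T & T = T
~P = ~T = F
~P xor S = F xor F = F
~P = ~T = F
(~P xor S) <-> ~P = F <-> F = T
(Q & ~R) -> ((~P xor S) <-> ~P) = T -> T = T
Thus S3 is true.

3 of the 3 statements are true.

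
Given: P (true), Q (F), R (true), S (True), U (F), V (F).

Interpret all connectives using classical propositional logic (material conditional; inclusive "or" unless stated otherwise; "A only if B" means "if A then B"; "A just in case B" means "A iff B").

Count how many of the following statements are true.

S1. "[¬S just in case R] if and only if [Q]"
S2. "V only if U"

2

S1: This is (not S iff R) iff Q.

not S = not True = False
not S iff R = False iff True = False
(not S iff R) iff Q = False iff False = True
So S1 is true.

S2: Formalization: V -> U

V -> U = False -> False = True
Thus S2 is true.

Count: 2.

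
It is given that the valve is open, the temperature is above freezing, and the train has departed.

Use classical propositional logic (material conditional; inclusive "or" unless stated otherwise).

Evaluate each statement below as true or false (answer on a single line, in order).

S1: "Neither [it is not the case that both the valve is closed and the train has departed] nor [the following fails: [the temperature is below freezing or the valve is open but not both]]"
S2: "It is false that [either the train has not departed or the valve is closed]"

Let G = "the valve is open" (T), R = "the train has departed" (T), M = "the temperature is below freezing" (F).

S1: Parsed as (¬G ↑ R) ↓ ¬(M ⊕ G)

¬G = ¬T = F
¬G ↑ R = F ↑ T = T
M ⊕ G = F ⊕ T = T
¬(M ⊕ G) = ¬T = F
(¬G ↑ R) ↓ ¬(M ⊕ G) = T ↓ F = F
Hence S1 is false.

S2: Formalization: ¬(¬R ∨ ¬G)

¬R = ¬T = F
¬G = ¬T = F
¬R ∨ ¬G = F ∨ F = F
¬(¬R ∨ ¬G) = ¬F = T
Thus S2 is true.

S1 F / S2 T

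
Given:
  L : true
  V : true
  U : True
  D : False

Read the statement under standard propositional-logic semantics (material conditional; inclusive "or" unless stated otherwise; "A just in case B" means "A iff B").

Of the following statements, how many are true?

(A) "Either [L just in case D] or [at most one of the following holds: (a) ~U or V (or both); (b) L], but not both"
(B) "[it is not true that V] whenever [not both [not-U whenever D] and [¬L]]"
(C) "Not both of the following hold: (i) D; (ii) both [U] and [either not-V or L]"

1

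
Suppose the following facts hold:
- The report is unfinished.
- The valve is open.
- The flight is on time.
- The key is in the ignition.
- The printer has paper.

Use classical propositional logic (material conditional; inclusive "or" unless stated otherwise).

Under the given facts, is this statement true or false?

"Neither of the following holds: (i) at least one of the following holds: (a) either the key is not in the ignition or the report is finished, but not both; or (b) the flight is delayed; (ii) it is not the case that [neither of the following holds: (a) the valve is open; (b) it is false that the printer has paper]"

False.

Let R = "the key is in the ignition" (True), V = "the report is finished" (False), W = "the flight is delayed" (False), S = "the valve is open" (True), Q = "the printer has paper" (True).
Parsed as ((not R xor V) or W) nor not (S nor not Q)

not R = not True = False
not R xor V = False xor False = False
(not R xor V) or W = False or False = False
not Q = not True = False
S nor not Q = True nor False = False
not (S nor not Q) = not False = True
((not R xor V) or W) nor not (S nor not Q) = False nor True = False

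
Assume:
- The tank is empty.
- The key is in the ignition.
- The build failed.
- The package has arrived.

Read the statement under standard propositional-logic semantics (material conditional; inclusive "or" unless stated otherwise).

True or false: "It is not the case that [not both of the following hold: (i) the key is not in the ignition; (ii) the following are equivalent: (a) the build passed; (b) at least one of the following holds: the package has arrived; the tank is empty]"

Let Q = "the key is in the ignition" (T), R = "the build passed" (F), S = "the package has arrived" (T), P = "the tank is full" (F).
Formalization: ¬(¬Q ↑ (R ↔ (S ∨ ¬P)))

¬Q = ¬T = F
¬P = ¬F = T
S ∨ ¬P = T ∨ T = T
R ↔ (S ∨ ¬P) = F ↔ T = F
¬Q ↑ (R ↔ (S ∨ ¬P)) = F ↑ F = T
¬(¬Q ↑ (R ↔ (S ∨ ¬P))) = ¬T = F

false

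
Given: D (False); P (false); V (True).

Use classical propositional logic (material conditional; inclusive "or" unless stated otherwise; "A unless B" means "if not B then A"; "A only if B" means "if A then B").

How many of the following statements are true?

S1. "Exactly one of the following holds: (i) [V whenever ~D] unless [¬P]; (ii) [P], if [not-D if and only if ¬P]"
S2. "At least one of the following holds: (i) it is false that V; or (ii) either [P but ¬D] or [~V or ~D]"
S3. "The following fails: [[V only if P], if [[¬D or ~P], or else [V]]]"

S1: This is ((¬D → V) ∨ ¬P) ⊕ ((¬D ↔ ¬P) → P).

¬D = ¬F = T
¬D → V = T → T = T
¬P = ¬F = T
(¬D → V) ∨ ¬P = T ∨ T = T
¬D = ¬F = T
¬P = ¬F = T
¬D ↔ ¬P = T ↔ T = T
(¬D ↔ ¬P) → P = T → F = F
((¬D → V) ∨ ¬P) ⊕ ((¬D ↔ ¬P) → P) = T ⊕ F = T
So S1 is true.

S2: In symbols: ¬V ∨ ((P ∧ ¬D) ∨ (¬V ∨ ¬D))

¬V = ¬T = F
¬D = ¬F = T
P ∧ ¬D = F ∧ T = F
¬V = ¬T = F
¬D = ¬F = T
¬V ∨ ¬D = F ∨ T = T
(P ∧ ¬D) ∨ (¬V ∨ ¬D) = F ∨ T = T
¬V ∨ ((P ∧ ¬D) ∨ (¬V ∨ ¬D)) = F ∨ T = T
Hence S2 is true.

S3: This is ¬(((¬D ∨ ¬P) ∨ V) → (V → P)).

¬D = ¬F = T
¬P = ¬F = T
¬D ∨ ¬P = T ∨ T = T
(¬D ∨ ¬P) ∨ V = T ∨ T = T
V → P = T → F = F
((¬D ∨ ¬P) ∨ V) → (V → P) = T → F = F
¬(((¬D ∨ ¬P) ∨ V) → (V → P)) = ¬F = T
Thus S3 is true.

3 of the 3 statements are true (S1, S2, S3).

3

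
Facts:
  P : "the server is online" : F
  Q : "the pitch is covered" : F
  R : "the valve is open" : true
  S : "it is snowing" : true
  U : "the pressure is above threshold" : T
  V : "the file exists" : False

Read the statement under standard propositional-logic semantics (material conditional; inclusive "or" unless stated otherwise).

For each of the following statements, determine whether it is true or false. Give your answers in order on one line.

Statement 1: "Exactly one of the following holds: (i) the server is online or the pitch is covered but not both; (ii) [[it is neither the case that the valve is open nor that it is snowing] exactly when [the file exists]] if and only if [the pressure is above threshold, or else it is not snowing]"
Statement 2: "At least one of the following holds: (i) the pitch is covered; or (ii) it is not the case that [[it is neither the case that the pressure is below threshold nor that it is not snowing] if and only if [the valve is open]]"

Statement 1 True / Statement 2 False

Statement 1: This is (P xor Q) xor (((R nor S) iff V) iff (U or not S)).

P xor Q = False xor False = False
R nor S = True nor True = False
(R nor S) iff V = False iff False = True
not S = not True = False
U or not S = True or False = True
((R nor S) iff V) iff (U or not S) = True iff True = True
(P xor Q) xor (((R nor S) iff V) iff (U or not S)) = False xor True = True
Hence Statement 1 is true.

Statement 2: In symbols: Q or not ((not U nor not S) iff R)

not U = not True = False
not S = not True = False
not U nor not S = False nor False = True
(not U nor not S) iff R = True iff True = True
not ((not U nor not S) iff R) = not True = False
Q or not ((not U nor not S) iff R) = False or False = False
Thus Statement 2 is false.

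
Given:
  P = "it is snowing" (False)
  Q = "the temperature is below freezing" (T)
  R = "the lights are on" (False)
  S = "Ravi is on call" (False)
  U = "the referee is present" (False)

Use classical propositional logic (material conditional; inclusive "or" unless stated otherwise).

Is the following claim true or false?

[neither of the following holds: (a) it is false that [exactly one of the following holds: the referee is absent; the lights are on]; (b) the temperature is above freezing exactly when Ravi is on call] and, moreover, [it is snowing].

In symbols: (~(~U xor R) nor (~Q <-> S)) & P

~U = ~F = T
~U xor R = T xor F = T
~(~U xor R) = ~T = F
~Q = ~T = F
~Q <-> S = F <-> F = T
~(~U xor R) nor (~Q <-> S) = F nor T = F
(~(~U xor R) nor (~Q <-> S)) & P = F & F = F

False.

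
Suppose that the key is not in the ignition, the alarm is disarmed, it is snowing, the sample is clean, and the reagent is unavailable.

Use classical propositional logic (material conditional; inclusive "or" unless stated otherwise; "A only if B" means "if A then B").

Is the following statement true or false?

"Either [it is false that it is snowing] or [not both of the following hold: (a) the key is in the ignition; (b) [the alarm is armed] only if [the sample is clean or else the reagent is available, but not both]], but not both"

Let R = "it is snowing" (T), P = "the key is in the ignition" (F), Q = "the alarm is armed" (F), S = "the sample is contaminated" (F), U = "the reagent is available" (F).
In symbols: ~R xor (P nand (Q -> (~S xor U)))

~R = ~T = F
~S = ~F = T
~S xor U = T xor F = T
Q -> (~S xor U) = F -> T = T
P nand (Q -> (~S xor U)) = F nand T = T
~R xor (P nand (Q -> (~S xor U))) = F xor T = T

true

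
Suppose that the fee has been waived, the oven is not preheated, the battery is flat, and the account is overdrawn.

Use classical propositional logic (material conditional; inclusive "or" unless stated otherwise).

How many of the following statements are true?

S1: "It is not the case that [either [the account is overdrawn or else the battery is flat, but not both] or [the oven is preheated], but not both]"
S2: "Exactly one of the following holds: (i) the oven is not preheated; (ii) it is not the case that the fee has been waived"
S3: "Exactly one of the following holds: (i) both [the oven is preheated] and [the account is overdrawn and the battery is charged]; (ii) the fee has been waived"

3

Let N = "the account is overdrawn" (T), S = "the battery is charged" (F), G = "the oven is preheated" (F), V = "the fee has been waived" (T).

S1: Formalization: ~((N xor ~S) xor G)

~S = ~F = T
N xor ~S = T xor T = F
(N xor ~S) xor G = F xor F = F
~((N xor ~S) xor G) = ~F = T
Hence S1 is true.

S2: Parsed as ~G xor ~V

~G = ~F = T
~V = ~T = F
~G xor ~V = T xor F = T
Thus S2 is true.

S3: This is (G & (N & S)) xor V.

N & S = T & F = F
G & (N & S) = F & F = F
(G & (N & S)) xor V = F xor T = T
So S3 is true.

True statements: 3.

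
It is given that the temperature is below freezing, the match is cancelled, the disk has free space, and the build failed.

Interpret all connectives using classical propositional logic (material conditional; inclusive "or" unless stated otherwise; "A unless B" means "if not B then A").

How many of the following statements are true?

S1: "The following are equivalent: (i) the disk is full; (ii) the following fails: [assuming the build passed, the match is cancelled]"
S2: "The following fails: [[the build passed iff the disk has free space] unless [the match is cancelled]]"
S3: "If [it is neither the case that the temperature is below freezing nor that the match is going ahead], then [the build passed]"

2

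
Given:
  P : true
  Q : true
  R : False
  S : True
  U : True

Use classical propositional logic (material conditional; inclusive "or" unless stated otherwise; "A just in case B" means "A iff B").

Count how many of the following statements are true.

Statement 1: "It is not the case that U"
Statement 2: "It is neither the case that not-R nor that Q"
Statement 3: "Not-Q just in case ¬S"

1

Statement 1: Parsed as ¬U

¬U = ¬T = F
Hence Statement 1 is false.

Statement 2: Parsed as ¬R ↓ Q

¬R = ¬F = T
¬R ↓ Q = T ↓ T = F
Thus Statement 2 is false.

Statement 3: This is ¬Q ↔ ¬S.

¬Q = ¬T = F
¬S = ¬T = F
¬Q ↔ ¬S = F ↔ F = T
So Statement 3 is true.

1 of the 3 statements is true.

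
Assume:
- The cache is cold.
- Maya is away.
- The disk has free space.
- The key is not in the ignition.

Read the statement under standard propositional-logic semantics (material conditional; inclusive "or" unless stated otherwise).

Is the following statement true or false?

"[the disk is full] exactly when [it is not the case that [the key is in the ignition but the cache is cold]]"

false

Let R = "the disk is full" (F), S = "the key is in the ignition" (F), P = "the cache is warm" (F).
In symbols: R ↔ ¬(S ∧ ¬P)

¬P = ¬F = T
S ∧ ¬P = F ∧ T = F
¬(S ∧ ¬P) = ¬F = T
R ↔ ¬(S ∧ ¬P) = F ↔ T = F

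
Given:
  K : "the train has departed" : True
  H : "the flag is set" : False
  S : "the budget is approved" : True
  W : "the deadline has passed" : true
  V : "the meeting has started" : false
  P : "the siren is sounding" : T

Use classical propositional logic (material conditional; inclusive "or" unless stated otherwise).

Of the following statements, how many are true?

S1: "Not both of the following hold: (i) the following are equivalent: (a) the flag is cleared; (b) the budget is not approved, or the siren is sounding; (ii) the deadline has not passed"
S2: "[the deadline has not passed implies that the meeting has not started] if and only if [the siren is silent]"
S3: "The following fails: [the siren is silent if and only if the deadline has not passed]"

1

S1: This is (not H iff (not S or P)) nand not W.

not H = not False = True
not S = not True = False
not S or P = False or True = True
not H iff (not S or P) = True iff True = True
not W = not True = False
(not H iff (not S or P)) nand not W = True nand False = True
So S1 is true.

S2: In symbols: (not W -> not V) iff not P

not W = not True = False
not V = not False = True
not W -> not V = False -> True = True
not P = not True = False
(not W -> not V) iff not P = True iff False = False
So S2 is false.

S3: This is not (not P iff not W).

not P = not True = False
not W = not True = False
not P iff not W = False iff False = True
not (not P iff not W) = not True = False
Thus S3 is false.

1 of the 3 statements is true.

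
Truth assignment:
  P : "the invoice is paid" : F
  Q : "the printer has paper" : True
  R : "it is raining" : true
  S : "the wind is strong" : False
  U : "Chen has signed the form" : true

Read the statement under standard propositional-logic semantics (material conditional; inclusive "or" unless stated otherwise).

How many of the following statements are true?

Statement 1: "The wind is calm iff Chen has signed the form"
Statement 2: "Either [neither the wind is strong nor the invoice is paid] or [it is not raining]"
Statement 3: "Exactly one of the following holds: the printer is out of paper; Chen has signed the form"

Statement 1: This is ¬S ↔ U.

¬S = ¬F = T
¬S ↔ U = T ↔ T = T
So Statement 1 is true.

Statement 2: In symbols: (S ↓ P) ∨ ¬R

S ↓ P = F ↓ F = T
¬R = ¬T = F
(S ↓ P) ∨ ¬R = T ∨ F = T
Thus Statement 2 is true.

Statement 3: This is ¬Q ⊕ U.

¬Q = ¬T = F
¬Q ⊕ U = F ⊕ T = T
Thus Statement 3 is true.

True statements: 3.

3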